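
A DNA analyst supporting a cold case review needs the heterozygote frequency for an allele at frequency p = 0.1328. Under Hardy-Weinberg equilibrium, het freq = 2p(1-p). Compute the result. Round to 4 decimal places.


Hardy-Weinberg heterozygote frequency:
q = 1 - p = 1 - 0.1328 = 0.8672
2pq = 2 * 0.1328 * 0.8672 = 0.2303

0.2303


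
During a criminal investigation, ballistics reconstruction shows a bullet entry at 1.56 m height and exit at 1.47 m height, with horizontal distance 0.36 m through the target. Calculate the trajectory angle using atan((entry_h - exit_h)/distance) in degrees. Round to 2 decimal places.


Bullet trajectory angle:
Height difference = 1.56 - 1.47 = 0.09 m
angle = atan(0.09 / 0.36)
angle = atan(0.25)
angle = 14.04 degrees

14.04


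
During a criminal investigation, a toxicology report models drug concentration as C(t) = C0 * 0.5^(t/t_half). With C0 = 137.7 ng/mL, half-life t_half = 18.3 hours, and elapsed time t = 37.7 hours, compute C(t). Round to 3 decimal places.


Drug concentration decay:
Number of half-lives = t / t_half = 37.7 / 18.3 = 2.060109
Decay factor = 0.5^2.060109 = 0.23979791
C(t) = 137.7 * 0.23979791 = 33.020 ng/mL

33.020


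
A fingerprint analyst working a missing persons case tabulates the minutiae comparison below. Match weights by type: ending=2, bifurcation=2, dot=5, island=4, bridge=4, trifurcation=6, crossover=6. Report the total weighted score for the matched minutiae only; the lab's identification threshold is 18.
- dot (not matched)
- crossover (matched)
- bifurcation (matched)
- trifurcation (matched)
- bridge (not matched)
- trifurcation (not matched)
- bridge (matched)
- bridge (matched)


Weighted minutiae match score:
  dot: not matched, +0
  crossover: matched, +6 (running total 6)
  bifurcation: matched, +2 (running total 8)
  trifurcation: matched, +6 (running total 14)
  bridge: not matched, +0
  trifurcation: not matched, +0
  bridge: matched, +4 (running total 18)
  bridge: matched, +4 (running total 22)
Total score = 22
Threshold = 18; verdict = identification

22


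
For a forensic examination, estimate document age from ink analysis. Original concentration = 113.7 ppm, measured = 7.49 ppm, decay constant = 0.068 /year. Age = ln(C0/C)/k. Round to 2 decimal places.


Document age estimation:
C0/C = 113.7 / 7.49 = 15.18024
ln(C0/C) = 2.719995
t = 2.719995 / 0.068 = 40.00 years

40.00


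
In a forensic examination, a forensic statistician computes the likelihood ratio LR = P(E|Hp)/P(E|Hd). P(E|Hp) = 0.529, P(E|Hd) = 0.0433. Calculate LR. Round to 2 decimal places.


Likelihood ratio calculation:
LR = P(E|Hp) / P(E|Hd)
LR = 0.529 / 0.0433
LR = 12.22

12.22


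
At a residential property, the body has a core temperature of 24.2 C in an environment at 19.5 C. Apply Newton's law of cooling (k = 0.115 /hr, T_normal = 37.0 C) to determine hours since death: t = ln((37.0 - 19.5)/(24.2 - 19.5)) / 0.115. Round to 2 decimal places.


Using Newton's law of cooling:
t = ln((T_normal - T_ambient) / (T_body - T_ambient)) / k
T_normal - T_ambient = 17.5
T_body - T_ambient = 4.7
Ratio = 3.723404
ln(ratio) = 1.314638
t = 1.314638 / 0.115 = 11.43 hours

11.43


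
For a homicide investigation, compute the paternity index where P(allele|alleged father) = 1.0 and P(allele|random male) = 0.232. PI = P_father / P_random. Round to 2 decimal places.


Paternity Index calculation:
PI = P(allele|father) / P(allele|random)
PI = 1.0 / 0.232
PI = 4.31

4.31


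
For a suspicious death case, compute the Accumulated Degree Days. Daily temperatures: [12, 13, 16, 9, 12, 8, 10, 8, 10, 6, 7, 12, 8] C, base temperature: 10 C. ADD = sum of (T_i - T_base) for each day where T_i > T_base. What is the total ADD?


Computing ADD day by day:
Day 1: max(0, 12 - 10) = 2
Day 2: max(0, 13 - 10) = 3
Day 3: max(0, 16 - 10) = 6
Day 4: max(0, 9 - 10) = 0
Day 5: max(0, 12 - 10) = 2
Day 6: max(0, 8 - 10) = 0
Day 7: max(0, 10 - 10) = 0
Day 8: max(0, 8 - 10) = 0
Day 9: max(0, 10 - 10) = 0
Day 10: max(0, 6 - 10) = 0
Day 11: max(0, 7 - 10) = 0
Day 12: max(0, 12 - 10) = 2
Day 13: max(0, 8 - 10) = 0
Total ADD = 15

15


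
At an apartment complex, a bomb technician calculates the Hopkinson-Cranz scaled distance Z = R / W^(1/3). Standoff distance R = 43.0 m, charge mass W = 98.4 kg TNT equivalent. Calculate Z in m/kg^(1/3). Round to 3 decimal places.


Scaled distance calculation:
W^(1/3) = 98.4^(1/3) = 4.6167
Z = R / W^(1/3) = 43.0 / 4.6167
Z = 9.314 m/kg^(1/3)

9.314


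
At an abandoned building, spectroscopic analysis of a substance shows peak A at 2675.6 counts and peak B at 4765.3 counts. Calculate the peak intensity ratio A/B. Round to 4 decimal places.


Spectral peak ratio:
Peak A = 2675.6 counts
Peak B = 4765.3 counts
Ratio = 2675.6 / 4765.3 = 0.5615

0.5615


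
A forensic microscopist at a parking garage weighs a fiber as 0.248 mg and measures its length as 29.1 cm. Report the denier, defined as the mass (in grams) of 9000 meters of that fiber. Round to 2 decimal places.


Denier calculation:
Mass in grams = 0.248 mg / 1000 = 0.000248 g
Length in meters = 29.1 cm / 100 = 0.291 m
Linear density = mass / length = 0.000248 / 0.291 = 0.00085223 g/m
Denier = (g/m) * 9000 = 0.00085223 * 9000 = 7.67

7.67


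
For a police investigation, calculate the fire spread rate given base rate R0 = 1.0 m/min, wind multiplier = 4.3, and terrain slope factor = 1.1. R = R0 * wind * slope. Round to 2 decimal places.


Fire spread rate calculation:
R = R0 * wind_factor * slope_factor
= 1.0 * 4.3 * 1.1
= 4.3 * 1.1
= 4.73 m/min

4.73


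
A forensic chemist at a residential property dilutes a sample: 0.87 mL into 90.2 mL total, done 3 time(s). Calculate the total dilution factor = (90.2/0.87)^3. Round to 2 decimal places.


Dilution factor calculation:
Single dilution = V_total / V_sample = 90.2 / 0.87 ≈ 103.678161
Number of dilutions = 3
Total DF = (90.2 / 0.87)^3 (full precision, rounded at the end) = 1114453.25

1114453.25


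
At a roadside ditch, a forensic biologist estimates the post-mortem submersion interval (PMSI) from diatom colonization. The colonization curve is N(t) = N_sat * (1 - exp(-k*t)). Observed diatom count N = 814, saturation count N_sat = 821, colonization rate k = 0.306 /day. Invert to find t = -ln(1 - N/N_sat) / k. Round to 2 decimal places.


PMSI from diatom colonization curve:
N / N_sat = 814 / 821 = 0.991474
1 - N/N_sat = 0.008526
ln(1 - N/N_sat) = -4.764635
t = -ln(1 - N/N_sat) / k = -(-4.764635) / 0.306 = 15.57 days

15.57


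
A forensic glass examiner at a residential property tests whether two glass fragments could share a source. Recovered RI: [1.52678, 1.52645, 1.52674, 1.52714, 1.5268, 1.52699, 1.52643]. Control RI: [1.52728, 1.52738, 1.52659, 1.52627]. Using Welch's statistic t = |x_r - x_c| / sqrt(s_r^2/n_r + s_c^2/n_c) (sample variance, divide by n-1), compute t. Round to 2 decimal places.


Welch's t-criterion for glass RI comparison:
Recovered mean = sum / n_r = 10.68733 / 7 = 1.5267614
Control mean = sum / n_c = 6.10752 / 4 = 1.52688
Recovered sample variance s_r^2 = 6.74476e-08
Control sample variance s_c^2 = 2.88733e-07
Welch SE (unpooled) = sqrt(s_r^2/n_r + s_c^2/n_c) = sqrt(9.63537e-09 + 7.21833e-08) = sqrt(8.18187e-08) = 0.00028604
|mean_r - mean_c| = 0.000118571
t = 0.000118571 / 0.00028604 = 0.41

0.41


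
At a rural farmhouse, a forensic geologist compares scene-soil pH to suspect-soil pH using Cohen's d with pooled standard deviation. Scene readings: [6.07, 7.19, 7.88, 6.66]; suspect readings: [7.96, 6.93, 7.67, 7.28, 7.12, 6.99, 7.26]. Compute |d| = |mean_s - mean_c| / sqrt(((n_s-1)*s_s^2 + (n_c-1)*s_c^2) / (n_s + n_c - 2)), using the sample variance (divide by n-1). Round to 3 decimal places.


Pooled-variance Cohen's d for soil pH comparison:
Scene mean = 27.8 / 4 = 6.95
Suspect mean = 51.21 / 7 = 7.315714
Scene sample variance s_s^2 = 0.593667
Suspect sample variance s_c^2 = 0.139695
Pooled variance = ((n_s-1)*s_s^2 + (n_c-1)*s_c^2) / (n_s + n_c - 2) = 0.291019
Pooled SD = sqrt(0.291019) = 0.539462
Mean difference = -0.365714
|d| = |-0.365714| / 0.539462 = 0.678

0.678


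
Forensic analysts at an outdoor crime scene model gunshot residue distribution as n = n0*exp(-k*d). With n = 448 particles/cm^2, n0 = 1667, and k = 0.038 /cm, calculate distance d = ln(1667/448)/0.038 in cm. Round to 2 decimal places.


GSR distance calculation:
n0/n = 1667 / 448 = 3.720982
ln(n0/n) = 1.313988
d = 1.313988 / 0.038 = 34.58 cm

34.58


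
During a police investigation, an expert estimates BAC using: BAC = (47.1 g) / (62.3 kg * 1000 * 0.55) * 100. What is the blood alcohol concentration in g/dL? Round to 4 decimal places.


Applying the Widmark formula:
BAC = (dose_g / (body_wt * 1000 * r)) * 100
Denominator = 62.3 * 1000 * 0.55 = 34265
BAC = (47.1 / 34265) * 100
BAC = 0.1375 g/dL

0.1375


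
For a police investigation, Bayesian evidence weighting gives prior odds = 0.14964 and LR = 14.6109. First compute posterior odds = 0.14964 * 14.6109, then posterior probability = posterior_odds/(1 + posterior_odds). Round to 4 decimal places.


Bayesian evidence evaluation:
Posterior odds = prior_odds * LR = 0.14964 * 14.6109 = 2.186375
Posterior probability = posterior_odds / (1 + posterior_odds)
= 2.186375 / (1 + 2.186375)
= 2.186375 / 3.186375
= 0.6862

0.6862


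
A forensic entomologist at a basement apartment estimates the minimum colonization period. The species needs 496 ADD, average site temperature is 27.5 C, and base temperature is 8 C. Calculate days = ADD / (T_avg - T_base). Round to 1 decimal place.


Insect development time:
Effective temperature = avg_temp - T_base = 27.5 - 8 = 19.5 C
Days = ADD / effective_temp = 496 / 19.5 = 25.4 days

25.4


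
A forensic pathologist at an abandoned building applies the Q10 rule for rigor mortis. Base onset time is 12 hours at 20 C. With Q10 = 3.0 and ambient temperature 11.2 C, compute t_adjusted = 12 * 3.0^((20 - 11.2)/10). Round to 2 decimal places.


Rigor mortis time adjustment:
Exponent = (T_ref - T_actual) / 10 = (20 - 11.2) / 10 = 0.88
Q10 factor = 3.0^0.88 = 2.62946
t_adjusted = 12 * 2.62946 = 31.55 hours

31.55


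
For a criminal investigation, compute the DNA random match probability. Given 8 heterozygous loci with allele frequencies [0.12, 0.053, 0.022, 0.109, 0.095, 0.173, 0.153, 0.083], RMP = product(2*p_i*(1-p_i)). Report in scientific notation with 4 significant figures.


Computing RMP for 8 loci:
Locus 1: 2 * 0.12 * 0.88 = 0.2112
Locus 2: 2 * 0.053 * 0.947 = 0.100382
Locus 3: 2 * 0.022 * 0.978 = 0.043032
Locus 4: 2 * 0.109 * 0.891 = 0.194238
Locus 5: 2 * 0.095 * 0.905 = 0.17195
Locus 6: 2 * 0.173 * 0.827 = 0.286142
Locus 7: 2 * 0.153 * 0.847 = 0.259182
Locus 8: 2 * 0.083 * 0.917 = 0.152222
RMP = 3.440e-07

3.440e-07


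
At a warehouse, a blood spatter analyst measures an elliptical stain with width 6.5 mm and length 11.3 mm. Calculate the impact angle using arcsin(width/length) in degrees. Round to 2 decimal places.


Blood spatter impact angle calculation:
width / length = 6.5 / 11.3 = 0.575221
angle = arcsin(0.575221)
angle = 35.12 degrees

35.12


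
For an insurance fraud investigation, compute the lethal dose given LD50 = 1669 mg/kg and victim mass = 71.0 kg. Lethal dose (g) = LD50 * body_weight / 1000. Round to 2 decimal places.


Lethal dose calculation:
Lethal dose = LD50 * body_weight / 1000
= 1669 * 71.0 / 1000
= 118499 / 1000
= 118.50 g

118.50


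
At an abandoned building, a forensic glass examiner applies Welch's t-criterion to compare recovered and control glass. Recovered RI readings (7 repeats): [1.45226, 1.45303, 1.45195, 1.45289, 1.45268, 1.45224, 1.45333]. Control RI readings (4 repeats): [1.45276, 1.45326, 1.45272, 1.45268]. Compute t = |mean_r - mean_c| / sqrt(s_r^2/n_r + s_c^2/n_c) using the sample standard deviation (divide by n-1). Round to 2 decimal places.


Welch's t-criterion for glass RI comparison:
Recovered mean = sum / n_r = 10.16838 / 7 = 1.4526257
Control mean = sum / n_c = 5.81142 / 4 = 1.452855
Recovered sample variance s_r^2 = 2.45229e-07
Control sample variance s_c^2 = 7.39667e-08
Welch SE (unpooled) = sqrt(s_r^2/n_r + s_c^2/n_c) = sqrt(3.50327e-08 + 1.84917e-08) = sqrt(5.35244e-08) = 0.000231353
|mean_r - mean_c| = 0.000229286
t = 0.000229286 / 0.000231353 = 0.99

0.99


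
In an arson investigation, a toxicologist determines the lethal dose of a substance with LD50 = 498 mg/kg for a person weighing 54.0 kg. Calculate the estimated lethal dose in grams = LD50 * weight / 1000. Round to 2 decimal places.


Lethal dose calculation:
Lethal dose = LD50 * body_weight / 1000
= 498 * 54.0 / 1000
= 26892 / 1000
= 26.89 g

26.89


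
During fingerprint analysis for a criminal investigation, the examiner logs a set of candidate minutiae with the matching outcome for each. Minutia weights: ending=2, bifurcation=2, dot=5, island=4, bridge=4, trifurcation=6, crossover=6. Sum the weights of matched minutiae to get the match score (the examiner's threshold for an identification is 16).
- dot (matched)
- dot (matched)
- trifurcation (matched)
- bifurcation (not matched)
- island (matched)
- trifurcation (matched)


Weighted minutiae match score:
  dot: matched, +5 (running total 5)
  dot: matched, +5 (running total 10)
  trifurcation: matched, +6 (running total 16)
  bifurcation: not matched, +0
  island: matched, +4 (running total 20)
  trifurcation: matched, +6 (running total 26)
Total score = 26
Threshold = 16; verdict = identification

26


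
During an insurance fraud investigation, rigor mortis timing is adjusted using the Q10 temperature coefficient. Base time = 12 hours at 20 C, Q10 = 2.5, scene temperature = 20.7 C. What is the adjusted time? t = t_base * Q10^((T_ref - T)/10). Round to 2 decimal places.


Rigor mortis time adjustment:
Exponent = (T_ref - T_actual) / 10 = (20 - 20.7) / 10 = -0.07
Q10 factor = 2.5^-0.07 = 0.93787
t_adjusted = 12 * 0.93787 = 11.25 hours

11.25


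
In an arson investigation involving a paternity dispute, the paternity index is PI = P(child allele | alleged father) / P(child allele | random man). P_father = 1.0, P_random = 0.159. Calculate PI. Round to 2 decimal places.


Paternity Index calculation:
PI = P(allele|father) / P(allele|random)
PI = 1.0 / 0.159
PI = 6.29

6.29


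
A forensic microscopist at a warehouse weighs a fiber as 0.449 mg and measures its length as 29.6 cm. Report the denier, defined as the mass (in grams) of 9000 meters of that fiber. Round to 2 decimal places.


Denier calculation:
Mass in grams = 0.449 mg / 1000 = 0.000449 g
Length in meters = 29.6 cm / 100 = 0.296 m
Linear density = mass / length = 0.000449 / 0.296 = 0.00151689 g/m
Denier = (g/m) * 9000 = 0.00151689 * 9000 = 13.65

13.65


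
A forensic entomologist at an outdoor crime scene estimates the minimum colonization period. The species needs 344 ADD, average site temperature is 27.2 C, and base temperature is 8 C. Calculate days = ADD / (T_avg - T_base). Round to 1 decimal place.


Insect development time:
Effective temperature = avg_temp - T_base = 27.2 - 8 = 19.2 C
Days = ADD / effective_temp = 344 / 19.2 = 17.9 days

17.9


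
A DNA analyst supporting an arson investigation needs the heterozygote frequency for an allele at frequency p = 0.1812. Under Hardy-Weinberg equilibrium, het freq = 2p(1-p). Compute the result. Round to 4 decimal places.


Hardy-Weinberg heterozygote frequency:
q = 1 - p = 1 - 0.1812 = 0.8188
2pq = 2 * 0.1812 * 0.8188 = 0.2967

0.2967


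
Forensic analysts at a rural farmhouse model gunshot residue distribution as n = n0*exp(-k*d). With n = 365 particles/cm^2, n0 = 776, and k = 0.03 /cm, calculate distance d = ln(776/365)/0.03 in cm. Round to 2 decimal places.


GSR distance calculation:
n0/n = 776 / 365 = 2.126027
ln(n0/n) = 0.754255
d = 0.754255 / 0.03 = 25.14 cm

25.14


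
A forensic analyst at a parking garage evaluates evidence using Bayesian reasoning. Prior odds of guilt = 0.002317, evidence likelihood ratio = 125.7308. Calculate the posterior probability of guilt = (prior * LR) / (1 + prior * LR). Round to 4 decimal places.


Bayesian evidence evaluation:
Posterior odds = prior_odds * LR = 0.002317 * 125.7308 = 0.2913183
Posterior probability = posterior_odds / (1 + posterior_odds)
= 0.2913183 / (1 + 0.2913183)
= 0.2913183 / 1.2913183
= 0.2256

0.2256


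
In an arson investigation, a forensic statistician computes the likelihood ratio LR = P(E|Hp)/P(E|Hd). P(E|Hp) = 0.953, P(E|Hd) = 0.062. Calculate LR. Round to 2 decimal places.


Likelihood ratio calculation:
LR = P(E|Hp) / P(E|Hd)
LR = 0.953 / 0.062
LR = 15.37

15.37


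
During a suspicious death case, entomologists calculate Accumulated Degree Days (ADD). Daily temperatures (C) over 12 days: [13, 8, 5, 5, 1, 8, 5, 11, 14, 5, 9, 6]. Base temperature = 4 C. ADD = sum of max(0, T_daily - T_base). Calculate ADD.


Computing ADD day by day:
Day 1: max(0, 13 - 4) = 9
Day 2: max(0, 8 - 4) = 4
Day 3: max(0, 5 - 4) = 1
Day 4: max(0, 5 - 4) = 1
Day 5: max(0, 1 - 4) = 0
Day 6: max(0, 8 - 4) = 4
Day 7: max(0, 5 - 4) = 1
Day 8: max(0, 11 - 4) = 7
Day 9: max(0, 14 - 4) = 10
Day 10: max(0, 5 - 4) = 1
Day 11: max(0, 9 - 4) = 5
Day 12: max(0, 6 - 4) = 2
Total ADD = 45

45


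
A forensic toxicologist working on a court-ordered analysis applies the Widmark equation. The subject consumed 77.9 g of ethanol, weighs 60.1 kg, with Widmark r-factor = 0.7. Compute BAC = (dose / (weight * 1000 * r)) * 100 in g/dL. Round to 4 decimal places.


Applying the Widmark formula:
BAC = (dose_g / (body_wt * 1000 * r)) * 100
Denominator = 60.1 * 1000 * 0.7 = 42070
BAC = (77.9 / 42070) * 100
BAC = 0.1852 g/dL

0.1852


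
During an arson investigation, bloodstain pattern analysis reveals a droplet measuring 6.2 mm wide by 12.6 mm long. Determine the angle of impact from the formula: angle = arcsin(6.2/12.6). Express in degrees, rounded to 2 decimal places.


Blood spatter impact angle calculation:
width / length = 6.2 / 12.6 = 0.492063
angle = arcsin(0.492063)
angle = 29.48 degrees

29.48


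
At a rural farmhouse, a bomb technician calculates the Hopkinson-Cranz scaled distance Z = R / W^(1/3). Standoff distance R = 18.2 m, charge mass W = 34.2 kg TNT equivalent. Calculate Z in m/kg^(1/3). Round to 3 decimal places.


Scaled distance calculation:
W^(1/3) = 34.2^(1/3) = 3.245952
Z = R / W^(1/3) = 18.2 / 3.245952
Z = 5.607 m/kg^(1/3)

5.607


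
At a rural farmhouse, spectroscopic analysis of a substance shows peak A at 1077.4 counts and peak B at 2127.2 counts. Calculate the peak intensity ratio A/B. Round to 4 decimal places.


Spectral peak ratio:
Peak A = 1077.4 counts
Peak B = 2127.2 counts
Ratio = 1077.4 / 2127.2 = 0.5065

0.5065


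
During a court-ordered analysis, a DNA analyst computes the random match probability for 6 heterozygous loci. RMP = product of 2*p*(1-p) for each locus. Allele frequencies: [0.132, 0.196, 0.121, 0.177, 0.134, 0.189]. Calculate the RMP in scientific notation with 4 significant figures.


Computing RMP for 6 loci:
Locus 1: 2 * 0.132 * 0.868 = 0.229152
Locus 2: 2 * 0.196 * 0.804 = 0.315168
Locus 3: 2 * 0.121 * 0.879 = 0.212718
Locus 4: 2 * 0.177 * 0.823 = 0.291342
Locus 5: 2 * 0.134 * 0.866 = 0.232088
Locus 6: 2 * 0.189 * 0.811 = 0.306558
RMP = 3.184e-04

3.184e-04


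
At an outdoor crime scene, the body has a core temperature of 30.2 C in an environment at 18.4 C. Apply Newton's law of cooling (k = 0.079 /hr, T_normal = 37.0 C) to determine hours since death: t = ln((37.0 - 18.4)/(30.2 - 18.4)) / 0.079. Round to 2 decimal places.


Using Newton's law of cooling:
t = ln((T_normal - T_ambient) / (T_body - T_ambient)) / k
T_normal - T_ambient = 18.6
T_body - T_ambient = 11.8
Ratio = 1.576271
ln(ratio) = 0.455062
t = 0.455062 / 0.079 = 5.76 hours

5.76


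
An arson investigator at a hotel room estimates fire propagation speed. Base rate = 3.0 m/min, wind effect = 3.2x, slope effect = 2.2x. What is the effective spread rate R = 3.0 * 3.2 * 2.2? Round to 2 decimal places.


Fire spread rate calculation:
R = R0 * wind_factor * slope_factor
= 3.0 * 3.2 * 2.2
= 9.6 * 2.2
= 21.12 m/min

21.12


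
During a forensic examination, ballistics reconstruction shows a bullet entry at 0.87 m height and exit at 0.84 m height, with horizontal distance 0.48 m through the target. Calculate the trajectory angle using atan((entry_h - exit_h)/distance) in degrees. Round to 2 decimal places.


Bullet trajectory angle:
Height difference = 0.87 - 0.84 = 0.03 m
angle = atan(0.03 / 0.48)
angle = atan(0.0625)
angle = 3.58 degrees

3.58


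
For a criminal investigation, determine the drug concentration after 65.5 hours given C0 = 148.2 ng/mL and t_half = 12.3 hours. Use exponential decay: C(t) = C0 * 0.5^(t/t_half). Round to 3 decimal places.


Drug concentration decay:
Number of half-lives = t / t_half = 65.5 / 12.3 = 5.325203
Decay factor = 0.5^5.325203 = 0.02494331
C(t) = 148.2 * 0.02494331 = 3.697 ng/mL

3.697


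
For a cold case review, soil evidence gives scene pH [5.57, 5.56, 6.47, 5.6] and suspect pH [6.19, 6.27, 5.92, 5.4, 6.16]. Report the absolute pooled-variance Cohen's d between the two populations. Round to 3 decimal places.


Pooled-variance Cohen's d for soil pH comparison:
Scene mean = 23.2 / 4 = 5.8
Suspect mean = 29.94 / 5 = 5.988
Scene sample variance s_s^2 = 0.1998
Suspect sample variance s_c^2 = 0.12507
Pooled variance = ((n_s-1)*s_s^2 + (n_c-1)*s_c^2) / (n_s + n_c - 2) = 0.157097
Pooled SD = sqrt(0.157097) = 0.396355
Mean difference = -0.188
|d| = |-0.188| / 0.396355 = 0.474

0.474


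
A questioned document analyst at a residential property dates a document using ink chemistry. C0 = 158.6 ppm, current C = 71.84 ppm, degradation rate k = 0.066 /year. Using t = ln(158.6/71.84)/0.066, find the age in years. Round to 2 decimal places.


Document age estimation:
C0/C = 158.6 / 71.84 = 2.207684
ln(C0/C) = 0.791944
t = 0.791944 / 0.066 = 12.00 years

12.00


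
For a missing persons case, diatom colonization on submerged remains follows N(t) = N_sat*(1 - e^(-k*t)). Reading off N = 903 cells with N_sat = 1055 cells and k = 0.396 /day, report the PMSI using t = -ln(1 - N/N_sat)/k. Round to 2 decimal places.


PMSI from diatom colonization curve:
N / N_sat = 903 / 1055 = 0.855924
1 - N/N_sat = 0.144076
ln(1 - N/N_sat) = -1.937414
t = -ln(1 - N/N_sat) / k = -(-1.937414) / 0.396 = 4.89 days

4.89


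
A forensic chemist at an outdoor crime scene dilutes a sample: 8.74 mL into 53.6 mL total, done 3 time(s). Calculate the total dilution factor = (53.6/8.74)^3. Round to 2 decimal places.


Dilution factor calculation:
Single dilution = V_total / V_sample = 53.6 / 8.74 ≈ 6.132723
Number of dilutions = 3
Total DF = (53.6 / 8.74)^3 (full precision, rounded at the end) = 230.65

230.65


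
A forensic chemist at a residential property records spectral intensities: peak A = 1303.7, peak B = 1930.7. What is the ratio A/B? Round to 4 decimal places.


Spectral peak ratio:
Peak A = 1303.7 counts
Peak B = 1930.7 counts
Ratio = 1303.7 / 1930.7 = 0.6752

0.6752


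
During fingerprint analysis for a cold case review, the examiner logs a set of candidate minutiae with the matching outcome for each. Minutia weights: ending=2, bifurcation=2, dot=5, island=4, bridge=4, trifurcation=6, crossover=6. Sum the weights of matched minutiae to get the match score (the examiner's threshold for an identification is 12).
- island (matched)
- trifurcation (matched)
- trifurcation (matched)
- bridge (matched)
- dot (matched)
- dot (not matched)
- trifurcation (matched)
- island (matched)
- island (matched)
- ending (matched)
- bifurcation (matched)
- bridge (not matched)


Weighted minutiae match score:
  island: matched, +4 (running total 4)
  trifurcation: matched, +6 (running total 10)
  trifurcation: matched, +6 (running total 16)
  bridge: matched, +4 (running total 20)
  dot: matched, +5 (running total 25)
  dot: not matched, +0
  trifurcation: matched, +6 (running total 31)
  island: matched, +4 (running total 35)
  island: matched, +4 (running total 39)
  ending: matched, +2 (running total 41)
  bifurcation: matched, +2 (running total 43)
  bridge: not matched, +0
Total score = 43
Threshold = 12; verdict = identification

43


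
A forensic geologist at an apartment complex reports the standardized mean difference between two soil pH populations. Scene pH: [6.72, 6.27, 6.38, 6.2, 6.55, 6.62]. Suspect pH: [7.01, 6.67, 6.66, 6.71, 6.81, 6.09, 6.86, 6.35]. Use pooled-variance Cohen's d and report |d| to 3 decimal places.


Pooled-variance Cohen's d for soil pH comparison:
Scene mean = 38.74 / 6 = 6.456667
Suspect mean = 53.16 / 8 = 6.645
Scene sample variance s_s^2 = 0.042267
Suspect sample variance s_c^2 = 0.086686
Pooled variance = ((n_s-1)*s_s^2 + (n_c-1)*s_c^2) / (n_s + n_c - 2) = 0.068178
Pooled SD = sqrt(0.068178) = 0.261109
Mean difference = -0.188333
|d| = |-0.188333| / 0.261109 = 0.721

0.721


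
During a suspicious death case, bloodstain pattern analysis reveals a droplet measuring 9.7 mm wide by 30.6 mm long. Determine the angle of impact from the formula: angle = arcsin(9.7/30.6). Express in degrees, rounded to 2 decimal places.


Blood spatter impact angle calculation:
width / length = 9.7 / 30.6 = 0.316993
angle = arcsin(0.316993)
angle = 18.48 degrees

18.48


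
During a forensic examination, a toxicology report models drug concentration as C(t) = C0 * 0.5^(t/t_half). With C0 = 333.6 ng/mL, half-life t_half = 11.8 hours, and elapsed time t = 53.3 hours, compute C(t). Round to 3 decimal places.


Drug concentration decay:
Number of half-lives = t / t_half = 53.3 / 11.8 = 4.516949
Decay factor = 0.5^4.516949 = 0.04367801
C(t) = 333.6 * 0.04367801 = 14.571 ng/mL

14.571


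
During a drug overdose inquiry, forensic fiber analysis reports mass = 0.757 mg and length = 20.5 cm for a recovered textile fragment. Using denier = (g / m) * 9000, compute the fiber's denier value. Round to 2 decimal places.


Denier calculation:
Mass in grams = 0.757 mg / 1000 = 0.000757 g
Length in meters = 20.5 cm / 100 = 0.205 m
Linear density = mass / length = 0.000757 / 0.205 = 0.00369268 g/m
Denier = (g/m) * 9000 = 0.00369268 * 9000 = 33.23

33.23


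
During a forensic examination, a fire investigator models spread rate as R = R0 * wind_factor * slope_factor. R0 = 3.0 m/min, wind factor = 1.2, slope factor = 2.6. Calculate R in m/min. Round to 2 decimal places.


Fire spread rate calculation:
R = R0 * wind_factor * slope_factor
= 3.0 * 1.2 * 2.6
= 3.6 * 2.6
= 9.36 m/min

9.36


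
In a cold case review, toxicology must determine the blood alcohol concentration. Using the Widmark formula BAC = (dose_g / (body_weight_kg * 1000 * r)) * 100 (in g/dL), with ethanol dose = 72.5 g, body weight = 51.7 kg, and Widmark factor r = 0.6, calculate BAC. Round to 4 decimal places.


Applying the Widmark formula:
BAC = (dose_g / (body_wt * 1000 * r)) * 100
Denominator = 51.7 * 1000 * 0.6 = 31020
BAC = (72.5 / 31020) * 100
BAC = 0.2337 g/dL

0.2337


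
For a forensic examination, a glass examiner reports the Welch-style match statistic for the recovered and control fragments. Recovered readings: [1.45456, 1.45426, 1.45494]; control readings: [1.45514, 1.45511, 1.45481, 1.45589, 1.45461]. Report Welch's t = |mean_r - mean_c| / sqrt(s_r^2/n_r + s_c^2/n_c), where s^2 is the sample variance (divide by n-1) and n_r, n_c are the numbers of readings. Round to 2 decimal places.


Welch's t-criterion for glass RI comparison:
Recovered mean = sum / n_r = 4.36376 / 3 = 1.4545867
Control mean = sum / n_c = 7.27556 / 5 = 1.455112
Recovered sample variance s_r^2 = 1.16133e-07
Control sample variance s_c^2 = 2.3732e-07
Welch SE (unpooled) = sqrt(s_r^2/n_r + s_c^2/n_c) = sqrt(3.87111e-08 + 4.7464e-08) = sqrt(8.61751e-08) = 0.000293556
|mean_r - mean_c| = 0.000525333
t = 0.000525333 / 0.000293556 = 1.79

1.79


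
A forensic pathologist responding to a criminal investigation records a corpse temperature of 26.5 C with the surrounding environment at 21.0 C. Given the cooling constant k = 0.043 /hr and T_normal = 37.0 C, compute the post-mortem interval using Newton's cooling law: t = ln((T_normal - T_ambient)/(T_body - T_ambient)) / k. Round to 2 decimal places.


Using Newton's law of cooling:
t = ln((T_normal - T_ambient) / (T_body - T_ambient)) / k
T_normal - T_ambient = 16.0
T_body - T_ambient = 5.5
Ratio = 2.909091
ln(ratio) = 1.067841
t = 1.067841 / 0.043 = 24.83 hours

24.83


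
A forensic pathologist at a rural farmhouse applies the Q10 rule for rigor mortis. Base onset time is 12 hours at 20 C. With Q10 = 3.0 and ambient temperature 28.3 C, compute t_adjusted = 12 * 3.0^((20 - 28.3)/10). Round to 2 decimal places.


Rigor mortis time adjustment:
Exponent = (T_ref - T_actual) / 10 = (20 - 28.3) / 10 = -0.83
Q10 factor = 3.0^-0.83 = 0.40178
t_adjusted = 12 * 0.40178 = 4.82 hours

4.82


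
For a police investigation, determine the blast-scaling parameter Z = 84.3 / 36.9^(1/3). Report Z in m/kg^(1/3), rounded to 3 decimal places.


Scaled distance calculation:
W^(1/3) = 36.9^(1/3) = 3.329217
Z = R / W^(1/3) = 84.3 / 3.329217
Z = 25.321 m/kg^(1/3)

25.321


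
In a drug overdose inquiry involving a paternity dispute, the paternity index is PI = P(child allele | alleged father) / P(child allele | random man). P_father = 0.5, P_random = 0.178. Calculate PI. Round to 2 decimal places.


Paternity Index calculation:
PI = P(allele|father) / P(allele|random)
PI = 0.5 / 0.178
PI = 2.81

2.81


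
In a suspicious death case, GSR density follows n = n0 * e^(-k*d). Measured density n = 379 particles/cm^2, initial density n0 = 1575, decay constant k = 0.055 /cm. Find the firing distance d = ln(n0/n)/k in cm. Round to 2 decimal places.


GSR distance calculation:
n0/n = 1575 / 379 = 4.155673
ln(n0/n) = 1.424474
d = 1.424474 / 0.055 = 25.90 cm

25.90


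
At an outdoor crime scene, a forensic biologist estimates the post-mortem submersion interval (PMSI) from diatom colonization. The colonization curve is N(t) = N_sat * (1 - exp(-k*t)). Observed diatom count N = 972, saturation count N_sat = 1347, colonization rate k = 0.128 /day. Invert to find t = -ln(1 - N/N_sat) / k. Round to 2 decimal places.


PMSI from diatom colonization curve:
N / N_sat = 972 / 1347 = 0.721604
1 - N/N_sat = 0.278396
ln(1 - N/N_sat) = -1.278711
t = -ln(1 - N/N_sat) / k = -(-1.278711) / 0.128 = 9.99 days

9.99


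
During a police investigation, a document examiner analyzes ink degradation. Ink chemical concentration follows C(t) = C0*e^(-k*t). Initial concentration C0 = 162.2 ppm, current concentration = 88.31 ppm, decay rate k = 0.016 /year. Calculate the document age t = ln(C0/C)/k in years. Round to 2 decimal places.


Document age estimation:
C0/C = 162.2 / 88.31 = 1.836712
ln(C0/C) = 0.607977
t = 0.607977 / 0.016 = 38.00 years

38.00


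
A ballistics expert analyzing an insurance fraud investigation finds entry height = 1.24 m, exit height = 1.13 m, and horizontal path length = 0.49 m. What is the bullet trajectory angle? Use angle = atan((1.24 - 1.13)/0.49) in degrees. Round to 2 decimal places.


Bullet trajectory angle:
Height difference = 1.24 - 1.13 = 0.11 m
angle = atan(0.11 / 0.49)
angle = atan(0.22449)
angle = 12.65 degrees

12.65


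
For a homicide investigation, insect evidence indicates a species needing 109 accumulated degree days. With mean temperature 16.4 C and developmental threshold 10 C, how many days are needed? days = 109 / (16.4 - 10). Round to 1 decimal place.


Insect development time:
Effective temperature = avg_temp - T_base = 16.4 - 10 = 6.4 C
Days = ADD / effective_temp = 109 / 6.4 = 17.0 days

17.0


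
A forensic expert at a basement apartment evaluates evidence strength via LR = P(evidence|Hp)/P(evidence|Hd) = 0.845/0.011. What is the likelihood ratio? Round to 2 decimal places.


Likelihood ratio calculation:
LR = P(E|Hp) / P(E|Hd)
LR = 0.845 / 0.011
LR = 76.82

76.82


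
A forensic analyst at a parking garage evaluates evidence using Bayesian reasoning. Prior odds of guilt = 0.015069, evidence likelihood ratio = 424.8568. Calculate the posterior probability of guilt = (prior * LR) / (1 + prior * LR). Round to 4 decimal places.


Bayesian evidence evaluation:
Posterior odds = prior_odds * LR = 0.015069 * 424.8568 = 6.402167
Posterior probability = posterior_odds / (1 + posterior_odds)
= 6.402167 / (1 + 6.402167)
= 6.402167 / 7.402167
= 0.8649

0.8649


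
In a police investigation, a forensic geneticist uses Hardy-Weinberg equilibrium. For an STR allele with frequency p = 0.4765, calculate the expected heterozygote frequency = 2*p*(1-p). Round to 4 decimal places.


Hardy-Weinberg heterozygote frequency:
q = 1 - p = 1 - 0.4765 = 0.5235
2pq = 2 * 0.4765 * 0.5235 = 0.4989

0.4989


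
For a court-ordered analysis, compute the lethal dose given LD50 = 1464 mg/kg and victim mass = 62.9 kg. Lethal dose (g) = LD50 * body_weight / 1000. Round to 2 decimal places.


Lethal dose calculation:
Lethal dose = LD50 * body_weight / 1000
= 1464 * 62.9 / 1000
= 92085.6 / 1000
= 92.09 g

92.09


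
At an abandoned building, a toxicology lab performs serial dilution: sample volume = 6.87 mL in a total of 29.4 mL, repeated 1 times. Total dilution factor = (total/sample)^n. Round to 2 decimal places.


Dilution factor calculation:
Single dilution = V_total / V_sample = 29.4 / 6.87 ≈ 4.279476
Number of dilutions = 1
Total DF = (29.4 / 6.87)^1 (full precision, rounded at the end) = 4.28

4.28


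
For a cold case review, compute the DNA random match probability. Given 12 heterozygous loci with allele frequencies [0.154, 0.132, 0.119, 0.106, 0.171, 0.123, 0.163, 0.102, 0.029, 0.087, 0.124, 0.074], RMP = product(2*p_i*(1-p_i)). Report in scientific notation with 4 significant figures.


Computing RMP for 12 loci:
Locus 1: 2 * 0.154 * 0.846 = 0.260568
Locus 2: 2 * 0.132 * 0.868 = 0.229152
Locus 3: 2 * 0.119 * 0.881 = 0.209678
Locus 4: 2 * 0.106 * 0.894 = 0.189528
Locus 5: 2 * 0.171 * 0.829 = 0.283518
Locus 6: 2 * 0.123 * 0.877 = 0.215742
Locus 7: 2 * 0.163 * 0.837 = 0.272862
Locus 8: 2 * 0.102 * 0.898 = 0.183192
Locus 9: 2 * 0.029 * 0.971 = 0.056318
Locus 10: 2 * 0.087 * 0.913 = 0.158862
Locus 11: 2 * 0.124 * 0.876 = 0.217248
Locus 12: 2 * 0.074 * 0.926 = 0.137048
RMP = 1.933e-09

1.933e-09


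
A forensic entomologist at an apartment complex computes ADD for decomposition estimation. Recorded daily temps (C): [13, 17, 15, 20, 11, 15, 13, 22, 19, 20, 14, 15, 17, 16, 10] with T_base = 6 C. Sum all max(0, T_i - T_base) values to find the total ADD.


Computing ADD day by day:
Day 1: max(0, 13 - 6) = 7
Day 2: max(0, 17 - 6) = 11
Day 3: max(0, 15 - 6) = 9
Day 4: max(0, 20 - 6) = 14
Day 5: max(0, 11 - 6) = 5
Day 6: max(0, 15 - 6) = 9
Day 7: max(0, 13 - 6) = 7
Day 8: max(0, 22 - 6) = 16
Day 9: max(0, 19 - 6) = 13
Day 10: max(0, 20 - 6) = 14
Day 11: max(0, 14 - 6) = 8
Day 12: max(0, 15 - 6) = 9
Day 13: max(0, 17 - 6) = 11
Day 14: max(0, 16 - 6) = 10
Day 15: max(0, 10 - 6) = 4
Total ADD = 147

147


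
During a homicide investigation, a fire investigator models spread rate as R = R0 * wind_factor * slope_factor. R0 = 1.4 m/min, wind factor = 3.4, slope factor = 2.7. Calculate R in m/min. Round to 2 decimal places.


Fire spread rate calculation:
R = R0 * wind_factor * slope_factor
= 1.4 * 3.4 * 2.7
= 4.76 * 2.7
= 12.85 m/min

12.85


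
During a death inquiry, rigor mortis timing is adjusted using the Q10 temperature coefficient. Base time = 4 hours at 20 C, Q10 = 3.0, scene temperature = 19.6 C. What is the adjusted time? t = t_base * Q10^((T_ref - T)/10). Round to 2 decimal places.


Rigor mortis time adjustment:
Exponent = (T_ref - T_actual) / 10 = (20 - 19.6) / 10 = 0.04
Q10 factor = 3.0^0.04 = 1.04492
t_adjusted = 4 * 1.04492 = 4.18 hours

4.18


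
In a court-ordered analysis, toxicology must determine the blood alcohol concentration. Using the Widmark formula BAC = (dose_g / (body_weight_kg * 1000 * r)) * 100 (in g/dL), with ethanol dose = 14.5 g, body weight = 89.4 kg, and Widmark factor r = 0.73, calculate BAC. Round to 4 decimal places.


Applying the Widmark formula:
BAC = (dose_g / (body_wt * 1000 * r)) * 100
Denominator = 89.4 * 1000 * 0.73 = 65262
BAC = (14.5 / 65262) * 100
BAC = 0.0222 g/dL

0.0222


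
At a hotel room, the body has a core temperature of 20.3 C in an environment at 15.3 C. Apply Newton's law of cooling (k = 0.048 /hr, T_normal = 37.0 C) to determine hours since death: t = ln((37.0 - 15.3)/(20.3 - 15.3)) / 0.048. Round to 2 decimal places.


Using Newton's law of cooling:
t = ln((T_normal - T_ambient) / (T_body - T_ambient)) / k
T_normal - T_ambient = 21.7
T_body - T_ambient = 5.0
Ratio = 4.34
ln(ratio) = 1.467874
t = 1.467874 / 0.048 = 30.58 hours

30.58


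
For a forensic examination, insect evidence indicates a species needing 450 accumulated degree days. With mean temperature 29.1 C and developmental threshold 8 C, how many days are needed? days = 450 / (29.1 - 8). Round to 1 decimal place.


Insect development time:
Effective temperature = avg_temp - T_base = 29.1 - 8 = 21.1 C
Days = ADD / effective_temp = 450 / 21.1 = 21.3 days

21.3


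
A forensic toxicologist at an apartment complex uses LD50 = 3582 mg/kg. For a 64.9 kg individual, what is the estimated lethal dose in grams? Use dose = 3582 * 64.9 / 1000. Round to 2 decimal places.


Lethal dose calculation:
Lethal dose = LD50 * body_weight / 1000
= 3582 * 64.9 / 1000
= 232471.8 / 1000
= 232.47 g

232.47


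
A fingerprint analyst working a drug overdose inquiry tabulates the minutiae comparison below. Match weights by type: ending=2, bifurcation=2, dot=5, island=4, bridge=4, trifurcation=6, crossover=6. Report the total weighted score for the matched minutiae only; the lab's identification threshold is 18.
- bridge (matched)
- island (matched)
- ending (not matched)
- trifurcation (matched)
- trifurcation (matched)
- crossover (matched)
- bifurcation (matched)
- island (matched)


Weighted minutiae match score:
  bridge: matched, +4 (running total 4)
  island: matched, +4 (running total 8)
  ending: not matched, +0
  trifurcation: matched, +6 (running total 14)
  trifurcation: matched, +6 (running total 20)
  crossover: matched, +6 (running total 26)
  bifurcation: matched, +2 (running total 28)
  island: matched, +4 (running total 32)
Total score = 32
Threshold = 18; verdict = identification

32


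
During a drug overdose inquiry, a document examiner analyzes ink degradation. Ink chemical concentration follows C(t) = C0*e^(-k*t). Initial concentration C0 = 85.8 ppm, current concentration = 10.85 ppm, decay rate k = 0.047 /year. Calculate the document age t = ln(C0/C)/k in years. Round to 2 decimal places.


Document age estimation:
C0/C = 85.8 / 10.85 = 7.907834
ln(C0/C) = 2.067854
t = 2.067854 / 0.047 = 44.00 years

44.00


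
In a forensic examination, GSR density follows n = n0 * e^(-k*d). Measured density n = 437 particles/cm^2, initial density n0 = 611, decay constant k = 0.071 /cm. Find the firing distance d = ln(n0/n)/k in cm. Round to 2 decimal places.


GSR distance calculation:
n0/n = 611 / 437 = 1.398169
ln(n0/n) = 0.335164
d = 0.335164 / 0.071 = 4.72 cm

4.72


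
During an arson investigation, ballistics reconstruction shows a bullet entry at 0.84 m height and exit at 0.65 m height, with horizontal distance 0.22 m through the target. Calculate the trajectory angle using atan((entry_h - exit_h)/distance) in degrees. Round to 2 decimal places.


Bullet trajectory angle:
Height difference = 0.84 - 0.65 = 0.19 m
angle = atan(0.19 / 0.22)
angle = atan(0.863636)
angle = 40.82 degrees

40.82


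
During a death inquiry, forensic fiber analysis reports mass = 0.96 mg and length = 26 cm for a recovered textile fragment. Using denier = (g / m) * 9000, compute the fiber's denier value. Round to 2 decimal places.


Denier calculation:
Mass in grams = 0.96 mg / 1000 = 0.00096 g
Length in meters = 26 cm / 100 = 0.26 m
Linear density = mass / length = 0.00096 / 0.26 = 0.00369231 g/m
Denier = (g/m) * 9000 = 0.00369231 * 9000 = 33.23

33.23
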